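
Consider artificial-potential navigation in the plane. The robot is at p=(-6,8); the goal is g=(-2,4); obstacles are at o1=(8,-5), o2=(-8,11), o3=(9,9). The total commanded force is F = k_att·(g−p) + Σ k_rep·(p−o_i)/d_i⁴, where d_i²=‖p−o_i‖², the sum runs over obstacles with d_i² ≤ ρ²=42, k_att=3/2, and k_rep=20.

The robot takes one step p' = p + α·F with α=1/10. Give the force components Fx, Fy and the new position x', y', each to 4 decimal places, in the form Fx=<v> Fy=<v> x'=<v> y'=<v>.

Fx=6.2367 Fy=-6.3550 x'=-5.3763 y'=7.3645

F_att = 3/2·(g−p) = 3/2·(4,-4) = (6.0000,-6.0000)
o1: d²=365 > ρ²=42 → inactive
o2: d²=13 ≤ ρ²=42; F_rep = 20·(2,-3)/13² = (0.2367,-0.3550)
o3: d²=226 > ρ²=42 → inactive
F = F_att + ΣF_rep = (6.2367,-6.3550)
p' = p + 1/10·F = (-5.3763,7.3645)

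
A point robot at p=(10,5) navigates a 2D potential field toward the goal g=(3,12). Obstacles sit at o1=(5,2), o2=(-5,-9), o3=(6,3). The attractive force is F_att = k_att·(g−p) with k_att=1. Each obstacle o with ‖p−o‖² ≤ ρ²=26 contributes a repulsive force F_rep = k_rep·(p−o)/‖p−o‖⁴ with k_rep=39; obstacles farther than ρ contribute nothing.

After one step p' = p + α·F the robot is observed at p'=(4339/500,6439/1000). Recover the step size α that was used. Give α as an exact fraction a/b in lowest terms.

α = 1/5

F_att = 1·(g−p) = 1·(-7,7) = (-7.0000,7.0000)
o1: d²=34 > ρ²=26 → inactive
o2: d²=421 > ρ²=26 → inactive
o3: d²=20 ≤ ρ²=26; F_rep = 39·(4,2)/20² = (0.3900,0.1950)
F = F_att + ΣF_rep = (-6.6100,7.1950)
Δp = p'−p = (-1.3220,1.4390); α = Δx/Fx = (-661/500) / (-661/100) = 1/5
check: Δy/Fy = (1439/1000) / (1439/200) = 1/5 ✓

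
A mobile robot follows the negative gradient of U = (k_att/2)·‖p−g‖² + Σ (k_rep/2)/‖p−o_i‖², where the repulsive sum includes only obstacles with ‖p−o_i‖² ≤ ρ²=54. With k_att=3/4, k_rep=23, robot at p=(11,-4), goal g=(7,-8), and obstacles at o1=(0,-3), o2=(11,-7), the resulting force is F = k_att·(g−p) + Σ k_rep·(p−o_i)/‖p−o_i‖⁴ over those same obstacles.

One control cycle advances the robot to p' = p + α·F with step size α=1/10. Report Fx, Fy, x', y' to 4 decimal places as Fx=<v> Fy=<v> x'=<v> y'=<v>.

F_att = 3/4·(g−p) = 3/4·(-4,-4) = (-3.0000,-3.0000)
o1: d²=122 > ρ²=54 → inactive
o2: d²=9 ≤ ρ²=54; F_rep = 23·(0,3)/9² = (0.0000,0.8519)
F = F_att + ΣF_rep = (-3.0000,-2.1481)
p' = p + 1/10·F = (10.7000,-4.2148)

Fx=-3.0000 Fy=-2.1481 x'=10.7000 y'=-4.2148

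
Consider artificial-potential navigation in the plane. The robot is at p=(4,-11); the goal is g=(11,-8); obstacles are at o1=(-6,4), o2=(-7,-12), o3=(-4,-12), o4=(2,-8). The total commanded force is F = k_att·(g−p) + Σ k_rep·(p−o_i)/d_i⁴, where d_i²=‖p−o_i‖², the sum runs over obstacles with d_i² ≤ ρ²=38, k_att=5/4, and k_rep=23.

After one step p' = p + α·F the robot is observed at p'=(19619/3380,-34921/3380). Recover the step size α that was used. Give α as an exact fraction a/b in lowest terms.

α = 1/5

F_att = 5/4·(g−p) = 5/4·(7,3) = (8.7500,3.7500)
o1: d²=325 > ρ²=38 → inactive
o2: d²=122 > ρ²=38 → inactive
o3: d²=65 > ρ²=38 → inactive
o4: d²=13 ≤ ρ²=38; F_rep = 23·(2,-3)/13² = (0.2722,-0.4083)
F = F_att + ΣF_rep = (9.0222,3.3417)
Δp = p'−p = (1.8044,0.6683); α = Δx/Fx = (6099/3380) / (6099/676) = 1/5
check: Δy/Fy = (2259/3380) / (2259/676) = 1/5 ✓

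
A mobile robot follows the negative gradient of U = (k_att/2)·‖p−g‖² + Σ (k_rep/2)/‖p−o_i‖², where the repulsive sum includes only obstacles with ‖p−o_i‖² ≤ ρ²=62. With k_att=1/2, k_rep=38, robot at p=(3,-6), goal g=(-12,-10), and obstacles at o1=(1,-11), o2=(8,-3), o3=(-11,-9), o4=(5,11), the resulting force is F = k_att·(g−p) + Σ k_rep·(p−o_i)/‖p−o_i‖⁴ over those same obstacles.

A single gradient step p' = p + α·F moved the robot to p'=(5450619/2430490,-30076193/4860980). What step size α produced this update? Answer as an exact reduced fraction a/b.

F_att = 1/2·(g−p) = 1/2·(-15,-4) = (-7.5000,-2.0000)
o1: d²=29 ≤ ρ²=62; F_rep = 38·(2,5)/29² = (0.0904,0.2259)
o2: d²=34 ≤ ρ²=62; F_rep = 38·(-5,-3)/34² = (-0.1644,-0.0986)
o3: d²=205 > ρ²=62 → inactive
o4: d²=293 > ρ²=62 → inactive
F = F_att + ΣF_rep = (-7.5740,-1.8727)
Δp = p'−p = (-0.7574,-0.1873); α = Δx/Fx = (-1840851/2430490) / (-1840851/243049) = 1/10
check: Δy/Fy = (-910313/4860980) / (-910313/486098) = 1/10 ✓

α = 1/10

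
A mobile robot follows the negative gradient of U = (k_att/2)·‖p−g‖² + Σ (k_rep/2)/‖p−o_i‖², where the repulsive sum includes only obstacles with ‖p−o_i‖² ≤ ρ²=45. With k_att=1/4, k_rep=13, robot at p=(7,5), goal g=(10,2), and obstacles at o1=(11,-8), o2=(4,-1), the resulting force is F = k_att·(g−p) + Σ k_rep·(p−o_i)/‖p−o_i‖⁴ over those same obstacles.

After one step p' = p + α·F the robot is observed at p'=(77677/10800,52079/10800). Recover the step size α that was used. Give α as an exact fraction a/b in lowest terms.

F_att = 1/4·(g−p) = 1/4·(3,-3) = (0.7500,-0.7500)
o1: d²=185 > ρ²=45 → inactive
o2: d²=45 ≤ ρ²=45; F_rep = 13·(3,6)/45² = (0.0193,0.0385)
F = F_att + ΣF_rep = (0.7693,-0.7115)
Δp = p'−p = (0.1923,-0.1779); α = Δx/Fx = (2077/10800) / (2077/2700) = 1/4
check: Δy/Fy = (-1921/10800) / (-1921/2700) = 1/4 ✓

α = 1/4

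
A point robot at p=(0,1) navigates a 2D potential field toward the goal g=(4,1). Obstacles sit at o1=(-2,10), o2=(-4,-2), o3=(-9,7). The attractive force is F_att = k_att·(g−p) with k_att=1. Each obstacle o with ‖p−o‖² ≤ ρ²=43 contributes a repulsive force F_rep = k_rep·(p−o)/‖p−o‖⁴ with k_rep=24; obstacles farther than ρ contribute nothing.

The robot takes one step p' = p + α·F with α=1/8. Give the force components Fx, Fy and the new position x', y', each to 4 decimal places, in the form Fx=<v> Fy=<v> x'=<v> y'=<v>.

Fx=4.1536 Fy=0.1152 x'=0.5192 y'=1.0144

F_att = 1·(g−p) = 1·(4,0) = (4.0000,0.0000)
o1: d²=85 > ρ²=43 → inactive
o2: d²=25 ≤ ρ²=43; F_rep = 24·(4,3)/25² = (0.1536,0.1152)
o3: d²=117 > ρ²=43 → inactive
F = F_att + ΣF_rep = (4.1536,0.1152)
p' = p + 1/8·F = (0.5192,1.0144)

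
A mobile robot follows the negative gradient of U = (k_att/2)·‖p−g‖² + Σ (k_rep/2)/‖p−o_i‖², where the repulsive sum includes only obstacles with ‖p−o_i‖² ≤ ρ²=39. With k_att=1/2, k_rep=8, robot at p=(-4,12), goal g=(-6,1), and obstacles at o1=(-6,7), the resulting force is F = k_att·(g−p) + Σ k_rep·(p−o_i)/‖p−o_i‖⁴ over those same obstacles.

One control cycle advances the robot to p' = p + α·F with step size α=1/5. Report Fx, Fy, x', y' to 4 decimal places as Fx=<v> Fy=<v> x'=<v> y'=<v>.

F_att = 1/2·(g−p) = 1/2·(-2,-11) = (-1.0000,-5.5000)
o1: d²=29 ≤ ρ²=39; F_rep = 8·(2,5)/29² = (0.0190,0.0476)
F = F_att + ΣF_rep = (-0.9810,-5.4524)
p' = p + 1/5·F = (-4.1962,10.9095)

Fx=-0.9810 Fy=-5.4524 x'=-4.1962 y'=10.9095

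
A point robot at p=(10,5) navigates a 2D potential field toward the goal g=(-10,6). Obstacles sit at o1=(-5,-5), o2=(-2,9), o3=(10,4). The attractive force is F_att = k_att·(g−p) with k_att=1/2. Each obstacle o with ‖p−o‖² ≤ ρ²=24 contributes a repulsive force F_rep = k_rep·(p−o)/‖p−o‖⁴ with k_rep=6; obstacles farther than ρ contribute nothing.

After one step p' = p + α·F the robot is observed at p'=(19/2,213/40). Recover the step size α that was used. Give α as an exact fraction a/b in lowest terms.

α = 1/20

F_att = 1/2·(g−p) = 1/2·(-20,1) = (-10.0000,0.5000)
o1: d²=325 > ρ²=24 → inactive
o2: d²=160 > ρ²=24 → inactive
o3: d²=1 ≤ ρ²=24; F_rep = 6·(0,1)/1² = (0.0000,6.0000)
F = F_att + ΣF_rep = (-10.0000,6.5000)
Δp = p'−p = (-0.5000,0.3250); α = Δx/Fx = (-1/2) / (-10) = 1/20
check: Δy/Fy = (13/40) / (13/2) = 1/20 ✓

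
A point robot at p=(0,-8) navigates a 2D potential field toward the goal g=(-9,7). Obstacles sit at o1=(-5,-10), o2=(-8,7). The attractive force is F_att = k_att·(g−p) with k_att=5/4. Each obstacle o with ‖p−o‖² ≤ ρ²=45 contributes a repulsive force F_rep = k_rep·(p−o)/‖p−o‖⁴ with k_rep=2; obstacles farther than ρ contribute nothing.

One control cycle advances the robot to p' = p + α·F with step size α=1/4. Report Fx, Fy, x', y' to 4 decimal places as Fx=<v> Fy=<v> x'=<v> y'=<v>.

Fx=-11.2381 Fy=18.7548 x'=-2.8095 y'=-3.3113

F_att = 5/4·(g−p) = 5/4·(-9,15) = (-11.2500,18.7500)
o1: d²=29 ≤ ρ²=45; F_rep = 2·(5,2)/29² = (0.0119,0.0048)
o2: d²=289 > ρ²=45 → inactive
F = F_att + ΣF_rep = (-11.2381,18.7548)
p' = p + 1/4·F = (-2.8095,-3.3113)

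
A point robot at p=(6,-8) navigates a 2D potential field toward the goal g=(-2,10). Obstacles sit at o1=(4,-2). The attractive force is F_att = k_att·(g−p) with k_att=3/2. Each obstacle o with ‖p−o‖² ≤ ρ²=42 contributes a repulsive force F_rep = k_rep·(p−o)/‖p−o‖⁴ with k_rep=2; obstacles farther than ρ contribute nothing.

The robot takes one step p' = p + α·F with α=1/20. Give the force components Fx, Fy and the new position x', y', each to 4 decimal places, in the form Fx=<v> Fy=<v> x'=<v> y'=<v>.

F_att = 3/2·(g−p) = 3/2·(-8,18) = (-12.0000,27.0000)
o1: d²=40 ≤ ρ²=42; F_rep = 2·(2,-6)/40² = (0.0025,-0.0075)
F = F_att + ΣF_rep = (-11.9975,26.9925)
p' = p + 1/20·F = (5.4001,-6.6504)

Fx=-11.9975 Fy=26.9925 x'=5.4001 y'=-6.6504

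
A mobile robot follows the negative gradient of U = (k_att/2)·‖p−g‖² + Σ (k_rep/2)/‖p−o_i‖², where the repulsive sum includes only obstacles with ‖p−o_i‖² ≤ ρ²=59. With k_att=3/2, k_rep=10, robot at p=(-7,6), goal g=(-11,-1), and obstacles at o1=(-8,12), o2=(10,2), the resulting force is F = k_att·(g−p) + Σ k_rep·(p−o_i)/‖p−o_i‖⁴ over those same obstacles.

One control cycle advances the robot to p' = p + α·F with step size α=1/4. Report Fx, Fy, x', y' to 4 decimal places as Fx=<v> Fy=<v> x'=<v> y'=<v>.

F_att = 3/2·(g−p) = 3/2·(-4,-7) = (-6.0000,-10.5000)
o1: d²=37 ≤ ρ²=59; F_rep = 10·(1,-6)/37² = (0.0073,-0.0438)
o2: d²=305 > ρ²=59 → inactive
F = F_att + ΣF_rep = (-5.9927,-10.5438)
p' = p + 1/4·F = (-8.4982,3.3640)

Fx=-5.9927 Fy=-10.5438 x'=-8.4982 y'=3.3640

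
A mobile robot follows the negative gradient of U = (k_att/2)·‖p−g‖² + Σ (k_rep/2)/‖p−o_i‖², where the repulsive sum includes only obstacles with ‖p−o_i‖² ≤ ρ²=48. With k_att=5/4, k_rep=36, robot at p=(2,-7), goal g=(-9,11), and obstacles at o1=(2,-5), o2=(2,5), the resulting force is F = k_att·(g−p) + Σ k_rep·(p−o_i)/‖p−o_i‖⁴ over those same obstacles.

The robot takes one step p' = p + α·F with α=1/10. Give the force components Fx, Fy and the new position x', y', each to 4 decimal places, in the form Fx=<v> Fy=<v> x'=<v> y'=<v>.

F_att = 5/4·(g−p) = 5/4·(-11,18) = (-13.7500,22.5000)
o1: d²=4 ≤ ρ²=48; F_rep = 36·(0,-2)/4² = (0.0000,-4.5000)
o2: d²=144 > ρ²=48 → inactive
F = F_att + ΣF_rep = (-13.7500,18.0000)
p' = p + 1/10·F = (0.6250,-5.2000)

Fx=-13.7500 Fy=18.0000 x'=0.6250 y'=-5.2000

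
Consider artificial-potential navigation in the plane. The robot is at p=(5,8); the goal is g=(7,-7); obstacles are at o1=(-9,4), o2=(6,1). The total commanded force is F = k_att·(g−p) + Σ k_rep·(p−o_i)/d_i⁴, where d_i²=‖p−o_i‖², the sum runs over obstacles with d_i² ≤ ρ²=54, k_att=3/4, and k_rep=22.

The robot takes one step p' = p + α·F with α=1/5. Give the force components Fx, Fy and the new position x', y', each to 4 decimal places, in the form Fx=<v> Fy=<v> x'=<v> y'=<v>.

Fx=1.4912 Fy=-11.1884 x'=5.2982 y'=5.7623

F_att = 3/4·(g−p) = 3/4·(2,-15) = (1.5000,-11.2500)
o1: d²=212 > ρ²=54 → inactive
o2: d²=50 ≤ ρ²=54; F_rep = 22·(-1,7)/50² = (-0.0088,0.0616)
F = F_att + ΣF_rep = (1.4912,-11.1884)
p' = p + 1/5·F = (5.2982,5.7623)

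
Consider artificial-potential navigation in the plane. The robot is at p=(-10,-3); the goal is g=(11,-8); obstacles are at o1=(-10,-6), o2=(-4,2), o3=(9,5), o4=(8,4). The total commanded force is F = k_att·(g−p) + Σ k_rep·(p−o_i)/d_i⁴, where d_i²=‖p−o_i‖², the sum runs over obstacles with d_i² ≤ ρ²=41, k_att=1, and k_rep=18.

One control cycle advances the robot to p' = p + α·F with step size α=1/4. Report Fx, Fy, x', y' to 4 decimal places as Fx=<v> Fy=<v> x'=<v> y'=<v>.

F_att = 1·(g−p) = 1·(21,-5) = (21.0000,-5.0000)
o1: d²=9 ≤ ρ²=41; F_rep = 18·(0,3)/9² = (0.0000,0.6667)
o2: d²=61 > ρ²=41 → inactive
o3: d²=425 > ρ²=41 → inactive
o4: d²=373 > ρ²=41 → inactive
F = F_att + ΣF_rep = (21.0000,-4.3333)
p' = p + 1/4·F = (-4.7500,-4.0833)

Fx=21.0000 Fy=-4.3333 x'=-4.7500 y'=-4.0833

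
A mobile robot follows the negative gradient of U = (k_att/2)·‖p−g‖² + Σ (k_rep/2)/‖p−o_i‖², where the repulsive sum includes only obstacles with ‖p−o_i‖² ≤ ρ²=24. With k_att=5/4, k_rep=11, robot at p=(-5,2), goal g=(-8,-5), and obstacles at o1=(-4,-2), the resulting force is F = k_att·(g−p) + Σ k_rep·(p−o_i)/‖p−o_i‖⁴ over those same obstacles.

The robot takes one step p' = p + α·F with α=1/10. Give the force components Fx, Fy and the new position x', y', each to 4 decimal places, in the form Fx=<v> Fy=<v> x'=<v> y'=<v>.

F_att = 5/4·(g−p) = 5/4·(-3,-7) = (-3.7500,-8.7500)
o1: d²=17 ≤ ρ²=24; F_rep = 11·(-1,4)/17² = (-0.0381,0.1522)
F = F_att + ΣF_rep = (-3.7881,-8.5978)
p' = p + 1/10·F = (-5.3788,1.1402)

Fx=-3.7881 Fy=-8.5978 x'=-5.3788 y'=1.1402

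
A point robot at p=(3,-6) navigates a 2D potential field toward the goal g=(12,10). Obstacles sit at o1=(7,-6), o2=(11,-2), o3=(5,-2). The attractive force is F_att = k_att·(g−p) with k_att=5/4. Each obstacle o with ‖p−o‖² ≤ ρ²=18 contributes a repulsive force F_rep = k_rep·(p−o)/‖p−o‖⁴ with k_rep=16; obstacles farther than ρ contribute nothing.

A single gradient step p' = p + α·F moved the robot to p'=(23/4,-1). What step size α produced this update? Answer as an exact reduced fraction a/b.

α = 1/4

F_att = 5/4·(g−p) = 5/4·(9,16) = (11.2500,20.0000)
o1: d²=16 ≤ ρ²=18; F_rep = 16·(-4,0)/16² = (-0.2500,0.0000)
o2: d²=80 > ρ²=18 → inactive
o3: d²=20 > ρ²=18 → inactive
F = F_att + ΣF_rep = (11.0000,20.0000)
Δp = p'−p = (2.7500,5.0000); α = Δx/Fx = (11/4) / (11) = 1/4
check: Δy/Fy = (5) / (20) = 1/4 ✓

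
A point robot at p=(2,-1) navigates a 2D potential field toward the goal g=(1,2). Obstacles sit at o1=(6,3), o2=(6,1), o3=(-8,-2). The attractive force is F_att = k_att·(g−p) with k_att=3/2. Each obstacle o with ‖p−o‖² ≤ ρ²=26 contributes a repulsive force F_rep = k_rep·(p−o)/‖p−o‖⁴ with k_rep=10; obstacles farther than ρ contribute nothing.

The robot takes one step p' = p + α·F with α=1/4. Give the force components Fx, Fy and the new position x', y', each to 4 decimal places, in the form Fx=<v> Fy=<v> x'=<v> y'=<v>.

F_att = 3/2·(g−p) = 3/2·(-1,3) = (-1.5000,4.5000)
o1: d²=32 > ρ²=26 → inactive
o2: d²=20 ≤ ρ²=26; F_rep = 10·(-4,-2)/20² = (-0.1000,-0.0500)
o3: d²=101 > ρ²=26 → inactive
F = F_att + ΣF_rep = (-1.6000,4.4500)
p' = p + 1/4·F = (1.6000,0.1125)

Fx=-1.6000 Fy=4.4500 x'=1.6000 y'=0.1125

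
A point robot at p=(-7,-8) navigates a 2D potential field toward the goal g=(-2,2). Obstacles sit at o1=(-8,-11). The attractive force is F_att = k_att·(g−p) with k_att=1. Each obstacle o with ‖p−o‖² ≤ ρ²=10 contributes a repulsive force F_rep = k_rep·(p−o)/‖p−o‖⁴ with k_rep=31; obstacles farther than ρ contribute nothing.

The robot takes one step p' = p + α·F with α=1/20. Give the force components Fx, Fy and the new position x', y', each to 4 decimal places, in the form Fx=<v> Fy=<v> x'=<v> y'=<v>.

F_att = 1·(g−p) = 1·(5,10) = (5.0000,10.0000)
o1: d²=10 ≤ ρ²=10; F_rep = 31·(1,3)/10² = (0.3100,0.9300)
F = F_att + ΣF_rep = (5.3100,10.9300)
p' = p + 1/20·F = (-6.7345,-7.4535)

Fx=5.3100 Fy=10.9300 x'=-6.7345 y'=-7.4535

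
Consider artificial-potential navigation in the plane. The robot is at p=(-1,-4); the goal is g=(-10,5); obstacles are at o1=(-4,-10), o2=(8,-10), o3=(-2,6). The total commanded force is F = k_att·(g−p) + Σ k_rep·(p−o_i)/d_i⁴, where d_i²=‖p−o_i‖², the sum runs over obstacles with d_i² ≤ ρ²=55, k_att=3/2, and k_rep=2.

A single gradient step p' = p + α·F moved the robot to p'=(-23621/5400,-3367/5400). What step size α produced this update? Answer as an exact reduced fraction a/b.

α = 1/4

F_att = 3/2·(g−p) = 3/2·(-9,9) = (-13.5000,13.5000)
o1: d²=45 ≤ ρ²=55; F_rep = 2·(3,6)/45² = (0.0030,0.0059)
o2: d²=117 > ρ²=55 → inactive
o3: d²=101 > ρ²=55 → inactive
F = F_att + ΣF_rep = (-13.4970,13.5059)
Δp = p'−p = (-3.3743,3.3765); α = Δx/Fx = (-18221/5400) / (-18221/1350) = 1/4
check: Δy/Fy = (18233/5400) / (18233/1350) = 1/4 ✓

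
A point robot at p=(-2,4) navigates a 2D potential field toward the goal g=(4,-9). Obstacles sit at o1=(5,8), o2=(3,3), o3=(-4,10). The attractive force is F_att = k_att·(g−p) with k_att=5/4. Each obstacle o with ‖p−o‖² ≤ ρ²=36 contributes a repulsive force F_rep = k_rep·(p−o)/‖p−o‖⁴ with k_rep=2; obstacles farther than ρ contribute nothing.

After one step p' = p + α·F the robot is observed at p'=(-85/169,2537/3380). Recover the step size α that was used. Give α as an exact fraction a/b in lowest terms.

α = 1/5

F_att = 5/4·(g−p) = 5/4·(6,-13) = (7.5000,-16.2500)
o1: d²=65 > ρ²=36 → inactive
o2: d²=26 ≤ ρ²=36; F_rep = 2·(-5,1)/26² = (-0.0148,0.0030)
o3: d²=40 > ρ²=36 → inactive
F = F_att + ΣF_rep = (7.4852,-16.2470)
Δp = p'−p = (1.4970,-3.2494); α = Δx/Fx = (253/169) / (1265/169) = 1/5
check: Δy/Fy = (-10983/3380) / (-10983/676) = 1/5 ✓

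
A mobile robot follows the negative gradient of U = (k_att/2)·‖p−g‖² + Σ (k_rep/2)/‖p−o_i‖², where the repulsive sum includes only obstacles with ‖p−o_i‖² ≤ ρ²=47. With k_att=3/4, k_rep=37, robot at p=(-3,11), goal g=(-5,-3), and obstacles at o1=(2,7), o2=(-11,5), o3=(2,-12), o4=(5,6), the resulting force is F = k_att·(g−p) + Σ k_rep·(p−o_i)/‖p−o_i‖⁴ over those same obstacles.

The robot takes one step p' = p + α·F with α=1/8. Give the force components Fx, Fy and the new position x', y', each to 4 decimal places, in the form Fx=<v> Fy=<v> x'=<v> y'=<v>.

Fx=-1.6101 Fy=-10.4120 x'=-3.2013 y'=9.6985

F_att = 3/4·(g−p) = 3/4·(-2,-14) = (-1.5000,-10.5000)
o1: d²=41 ≤ ρ²=47; F_rep = 37·(-5,4)/41² = (-0.1101,0.0880)
o2: d²=100 > ρ²=47 → inactive
o3: d²=554 > ρ²=47 → inactive
o4: d²=89 > ρ²=47 → inactive
F = F_att + ΣF_rep = (-1.6101,-10.4120)
p' = p + 1/8·F = (-3.2013,9.6985)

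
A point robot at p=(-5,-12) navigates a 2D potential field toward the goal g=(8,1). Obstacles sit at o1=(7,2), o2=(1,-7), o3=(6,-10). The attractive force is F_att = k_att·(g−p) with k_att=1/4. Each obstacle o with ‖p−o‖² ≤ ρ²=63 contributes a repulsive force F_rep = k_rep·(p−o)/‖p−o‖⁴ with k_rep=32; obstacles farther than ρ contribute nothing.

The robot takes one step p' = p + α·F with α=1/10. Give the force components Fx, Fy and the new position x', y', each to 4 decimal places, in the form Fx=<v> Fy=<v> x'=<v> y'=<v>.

F_att = 1/4·(g−p) = 1/4·(13,13) = (3.2500,3.2500)
o1: d²=340 > ρ²=63 → inactive
o2: d²=61 ≤ ρ²=63; F_rep = 32·(-6,-5)/61² = (-0.0516,-0.0430)
o3: d²=125 > ρ²=63 → inactive
F = F_att + ΣF_rep = (3.1984,3.2070)
p' = p + 1/10·F = (-4.6802,-11.6793)

Fx=3.1984 Fy=3.2070 x'=-4.6802 y'=-11.6793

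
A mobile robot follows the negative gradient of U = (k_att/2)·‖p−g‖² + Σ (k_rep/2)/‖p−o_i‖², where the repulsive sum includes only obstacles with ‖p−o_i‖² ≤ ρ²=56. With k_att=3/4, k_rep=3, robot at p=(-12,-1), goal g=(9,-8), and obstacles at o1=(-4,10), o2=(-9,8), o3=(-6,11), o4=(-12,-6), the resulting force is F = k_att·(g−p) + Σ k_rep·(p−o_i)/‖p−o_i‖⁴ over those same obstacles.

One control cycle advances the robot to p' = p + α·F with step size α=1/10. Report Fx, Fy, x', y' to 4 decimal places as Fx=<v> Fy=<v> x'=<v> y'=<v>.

F_att = 3/4·(g−p) = 3/4·(21,-7) = (15.7500,-5.2500)
o1: d²=185 > ρ²=56 → inactive
o2: d²=90 > ρ²=56 → inactive
o3: d²=180 > ρ²=56 → inactive
o4: d²=25 ≤ ρ²=56; F_rep = 3·(0,5)/25² = (0.0000,0.0240)
F = F_att + ΣF_rep = (15.7500,-5.2260)
p' = p + 1/10·F = (-10.4250,-1.5226)

Fx=15.7500 Fy=-5.2260 x'=-10.4250 y'=-1.5226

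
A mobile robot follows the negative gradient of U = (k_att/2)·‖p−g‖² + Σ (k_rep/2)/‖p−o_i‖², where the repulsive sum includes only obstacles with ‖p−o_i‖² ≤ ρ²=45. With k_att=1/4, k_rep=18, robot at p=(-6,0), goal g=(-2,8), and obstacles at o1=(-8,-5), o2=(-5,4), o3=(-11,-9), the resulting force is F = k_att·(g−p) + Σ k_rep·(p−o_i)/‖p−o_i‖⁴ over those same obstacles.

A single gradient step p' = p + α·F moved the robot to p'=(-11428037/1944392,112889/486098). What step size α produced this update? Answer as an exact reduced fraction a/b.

F_att = 1/4·(g−p) = 1/4·(4,8) = (1.0000,2.0000)
o1: d²=29 ≤ ρ²=45; F_rep = 18·(2,5)/29² = (0.0428,0.1070)
o2: d²=17 ≤ ρ²=45; F_rep = 18·(-1,-4)/17² = (-0.0623,-0.2491)
o3: d²=106 > ρ²=45 → inactive
F = F_att + ΣF_rep = (0.9805,1.8579)
Δp = p'−p = (0.1226,0.2322); α = Δx/Fx = (238315/1944392) / (238315/243049) = 1/8
check: Δy/Fy = (112889/486098) / (451556/243049) = 1/8 ✓

α = 1/8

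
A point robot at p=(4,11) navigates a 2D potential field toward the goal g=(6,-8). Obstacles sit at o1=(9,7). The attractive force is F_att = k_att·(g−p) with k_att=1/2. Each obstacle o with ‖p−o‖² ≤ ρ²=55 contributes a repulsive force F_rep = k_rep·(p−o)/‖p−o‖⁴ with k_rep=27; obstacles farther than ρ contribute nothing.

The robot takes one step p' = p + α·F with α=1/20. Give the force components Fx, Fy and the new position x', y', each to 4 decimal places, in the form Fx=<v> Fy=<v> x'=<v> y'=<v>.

Fx=0.9197 Fy=-9.4358 x'=4.0460 y'=10.5282

F_att = 1/2·(g−p) = 1/2·(2,-19) = (1.0000,-9.5000)
o1: d²=41 ≤ ρ²=55; F_rep = 27·(-5,4)/41² = (-0.0803,0.0642)
F = F_att + ΣF_rep = (0.9197,-9.4358)
p' = p + 1/20·F = (4.0460,10.5282)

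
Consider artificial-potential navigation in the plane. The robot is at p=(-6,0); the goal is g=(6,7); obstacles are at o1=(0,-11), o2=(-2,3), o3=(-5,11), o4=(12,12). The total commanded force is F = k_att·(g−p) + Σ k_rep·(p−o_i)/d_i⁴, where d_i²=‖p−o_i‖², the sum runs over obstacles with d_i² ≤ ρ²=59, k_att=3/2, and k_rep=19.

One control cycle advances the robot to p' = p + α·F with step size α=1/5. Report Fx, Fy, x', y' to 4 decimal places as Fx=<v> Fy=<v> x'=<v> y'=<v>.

Fx=17.8784 Fy=10.4088 x'=-2.4243 y'=2.0818

F_att = 3/2·(g−p) = 3/2·(12,7) = (18.0000,10.5000)
o1: d²=157 > ρ²=59 → inactive
o2: d²=25 ≤ ρ²=59; F_rep = 19·(-4,-3)/25² = (-0.1216,-0.0912)
o3: d²=122 > ρ²=59 → inactive
o4: d²=468 > ρ²=59 → inactive
F = F_att + ΣF_rep = (17.8784,10.4088)
p' = p + 1/5·F = (-2.4243,2.0818)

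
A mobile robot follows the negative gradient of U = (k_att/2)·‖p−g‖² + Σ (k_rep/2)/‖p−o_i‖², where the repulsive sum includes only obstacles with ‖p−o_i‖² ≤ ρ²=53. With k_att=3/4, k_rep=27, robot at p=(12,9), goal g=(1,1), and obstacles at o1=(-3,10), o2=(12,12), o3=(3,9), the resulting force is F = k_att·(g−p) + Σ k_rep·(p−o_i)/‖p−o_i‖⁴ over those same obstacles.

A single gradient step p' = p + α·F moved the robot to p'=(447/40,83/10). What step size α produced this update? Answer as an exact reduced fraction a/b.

F_att = 3/4·(g−p) = 3/4·(-11,-8) = (-8.2500,-6.0000)
o1: d²=226 > ρ²=53 → inactive
o2: d²=9 ≤ ρ²=53; F_rep = 27·(0,-3)/9² = (0.0000,-1.0000)
o3: d²=81 > ρ²=53 → inactive
F = F_att + ΣF_rep = (-8.2500,-7.0000)
Δp = p'−p = (-0.8250,-0.7000); α = Δx/Fx = (-33/40) / (-33/4) = 1/10
check: Δy/Fy = (-7/10) / (-7) = 1/10 ✓

α = 1/10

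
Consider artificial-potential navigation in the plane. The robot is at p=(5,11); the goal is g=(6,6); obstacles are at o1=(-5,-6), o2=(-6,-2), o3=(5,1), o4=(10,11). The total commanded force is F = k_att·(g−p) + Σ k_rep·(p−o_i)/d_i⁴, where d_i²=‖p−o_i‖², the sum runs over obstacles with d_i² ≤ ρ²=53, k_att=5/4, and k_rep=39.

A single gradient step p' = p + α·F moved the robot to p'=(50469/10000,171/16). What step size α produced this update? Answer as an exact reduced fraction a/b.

F_att = 5/4·(g−p) = 5/4·(1,-5) = (1.2500,-6.2500)
o1: d²=389 > ρ²=53 → inactive
o2: d²=290 > ρ²=53 → inactive
o3: d²=100 > ρ²=53 → inactive
o4: d²=25 ≤ ρ²=53; F_rep = 39·(-5,0)/25² = (-0.3120,0.0000)
F = F_att + ΣF_rep = (0.9380,-6.2500)
Δp = p'−p = (0.0469,-0.3125); α = Δx/Fx = (469/10000) / (469/500) = 1/20
check: Δy/Fy = (-5/16) / (-25/4) = 1/20 ✓

α = 1/20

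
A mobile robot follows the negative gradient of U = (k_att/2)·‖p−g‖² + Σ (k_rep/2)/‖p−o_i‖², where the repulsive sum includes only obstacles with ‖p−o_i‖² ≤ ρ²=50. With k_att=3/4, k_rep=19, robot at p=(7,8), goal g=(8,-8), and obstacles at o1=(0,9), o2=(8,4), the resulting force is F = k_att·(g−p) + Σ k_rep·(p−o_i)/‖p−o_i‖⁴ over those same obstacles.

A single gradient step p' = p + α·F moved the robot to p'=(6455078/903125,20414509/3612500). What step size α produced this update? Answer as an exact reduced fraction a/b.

α = 1/5

F_att = 3/4·(g−p) = 3/4·(1,-16) = (0.7500,-12.0000)
o1: d²=50 ≤ ρ²=50; F_rep = 19·(7,-1)/50² = (0.0532,-0.0076)
o2: d²=17 ≤ ρ²=50; F_rep = 19·(-1,4)/17² = (-0.0657,0.2630)
F = F_att + ΣF_rep = (0.7375,-11.7446)
Δp = p'−p = (0.1475,-2.3489); α = Δx/Fx = (133203/903125) / (133203/180625) = 1/5
check: Δy/Fy = (-8485491/3612500) / (-8485491/722500) = 1/5 ✓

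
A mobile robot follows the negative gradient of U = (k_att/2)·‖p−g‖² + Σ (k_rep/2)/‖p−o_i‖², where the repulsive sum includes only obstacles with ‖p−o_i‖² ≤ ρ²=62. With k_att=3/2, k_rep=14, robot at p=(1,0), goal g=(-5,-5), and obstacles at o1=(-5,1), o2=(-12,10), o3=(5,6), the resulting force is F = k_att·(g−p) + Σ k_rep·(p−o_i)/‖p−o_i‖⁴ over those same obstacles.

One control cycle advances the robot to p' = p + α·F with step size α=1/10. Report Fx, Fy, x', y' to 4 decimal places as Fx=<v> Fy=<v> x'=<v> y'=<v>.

F_att = 3/2·(g−p) = 3/2·(-6,-5) = (-9.0000,-7.5000)
o1: d²=37 ≤ ρ²=62; F_rep = 14·(6,-1)/37² = (0.0614,-0.0102)
o2: d²=269 > ρ²=62 → inactive
o3: d²=52 ≤ ρ²=62; F_rep = 14·(-4,-6)/52² = (-0.0207,-0.0311)
F = F_att + ΣF_rep = (-8.9594,-7.5413)
p' = p + 1/10·F = (0.1041,-0.7541)

Fx=-8.9594 Fy=-7.5413 x'=0.1041 y'=-0.7541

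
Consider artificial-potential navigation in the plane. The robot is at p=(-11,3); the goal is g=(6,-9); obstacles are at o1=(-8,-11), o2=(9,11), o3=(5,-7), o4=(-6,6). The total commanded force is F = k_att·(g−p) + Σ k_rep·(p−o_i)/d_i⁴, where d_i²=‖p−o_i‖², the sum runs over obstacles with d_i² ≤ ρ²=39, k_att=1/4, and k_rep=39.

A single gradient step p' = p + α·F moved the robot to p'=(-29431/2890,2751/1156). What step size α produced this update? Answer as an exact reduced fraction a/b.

F_att = 1/4·(g−p) = 1/4·(17,-12) = (4.2500,-3.0000)
o1: d²=205 > ρ²=39 → inactive
o2: d²=464 > ρ²=39 → inactive
o3: d²=356 > ρ²=39 → inactive
o4: d²=34 ≤ ρ²=39; F_rep = 39·(-5,-3)/34² = (-0.1687,-0.1012)
F = F_att + ΣF_rep = (4.0813,-3.1012)
Δp = p'−p = (0.8163,-0.6202); α = Δx/Fx = (2359/2890) / (2359/578) = 1/5
check: Δy/Fy = (-717/1156) / (-3585/1156) = 1/5 ✓

α = 1/5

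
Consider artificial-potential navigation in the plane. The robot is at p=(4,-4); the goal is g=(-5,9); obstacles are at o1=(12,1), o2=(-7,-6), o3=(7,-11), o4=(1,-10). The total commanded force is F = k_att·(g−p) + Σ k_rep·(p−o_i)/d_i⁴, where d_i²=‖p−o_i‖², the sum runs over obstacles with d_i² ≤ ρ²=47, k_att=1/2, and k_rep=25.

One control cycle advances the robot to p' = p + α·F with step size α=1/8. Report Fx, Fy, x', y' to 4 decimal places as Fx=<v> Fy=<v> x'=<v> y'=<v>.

Fx=-4.4630 Fy=6.5741 x'=3.4421 y'=-3.1782

F_att = 1/2·(g−p) = 1/2·(-9,13) = (-4.5000,6.5000)
o1: d²=89 > ρ²=47 → inactive
o2: d²=125 > ρ²=47 → inactive
o3: d²=58 > ρ²=47 → inactive
o4: d²=45 ≤ ρ²=47; F_rep = 25·(3,6)/45² = (0.0370,0.0741)
F = F_att + ΣF_rep = (-4.4630,6.5741)
p' = p + 1/8·F = (3.4421,-3.1782)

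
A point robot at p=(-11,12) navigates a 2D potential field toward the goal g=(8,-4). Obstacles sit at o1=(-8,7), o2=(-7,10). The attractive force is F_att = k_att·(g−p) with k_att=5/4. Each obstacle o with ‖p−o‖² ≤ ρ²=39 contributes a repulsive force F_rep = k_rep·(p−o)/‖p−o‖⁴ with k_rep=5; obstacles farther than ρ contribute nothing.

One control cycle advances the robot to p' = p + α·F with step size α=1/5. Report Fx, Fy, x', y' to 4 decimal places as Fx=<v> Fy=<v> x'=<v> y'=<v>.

Fx=23.6870 Fy=-19.9534 x'=-6.2626 y'=8.0093

F_att = 5/4·(g−p) = 5/4·(19,-16) = (23.7500,-20.0000)
o1: d²=34 ≤ ρ²=39; F_rep = 5·(-3,5)/34² = (-0.0130,0.0216)
o2: d²=20 ≤ ρ²=39; F_rep = 5·(-4,2)/20² = (-0.0500,0.0250)
F = F_att + ΣF_rep = (23.6870,-19.9534)
p' = p + 1/5·F = (-6.2626,8.0093)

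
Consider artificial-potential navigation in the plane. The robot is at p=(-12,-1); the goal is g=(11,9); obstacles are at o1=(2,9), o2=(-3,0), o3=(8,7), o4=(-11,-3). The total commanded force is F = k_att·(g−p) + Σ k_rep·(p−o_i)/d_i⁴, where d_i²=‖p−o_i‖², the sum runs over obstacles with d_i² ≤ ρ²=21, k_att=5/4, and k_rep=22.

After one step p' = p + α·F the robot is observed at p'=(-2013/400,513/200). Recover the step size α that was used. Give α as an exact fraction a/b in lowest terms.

α = 1/4

F_att = 5/4·(g−p) = 5/4·(23,10) = (28.7500,12.5000)
o1: d²=296 > ρ²=21 → inactive
o2: d²=82 > ρ²=21 → inactive
o3: d²=464 > ρ²=21 → inactive
o4: d²=5 ≤ ρ²=21; F_rep = 22·(-1,2)/5² = (-0.8800,1.7600)
F = F_att + ΣF_rep = (27.8700,14.2600)
Δp = p'−p = (6.9675,3.5650); α = Δx/Fx = (2787/400) / (2787/100) = 1/4
check: Δy/Fy = (713/200) / (713/50) = 1/4 ✓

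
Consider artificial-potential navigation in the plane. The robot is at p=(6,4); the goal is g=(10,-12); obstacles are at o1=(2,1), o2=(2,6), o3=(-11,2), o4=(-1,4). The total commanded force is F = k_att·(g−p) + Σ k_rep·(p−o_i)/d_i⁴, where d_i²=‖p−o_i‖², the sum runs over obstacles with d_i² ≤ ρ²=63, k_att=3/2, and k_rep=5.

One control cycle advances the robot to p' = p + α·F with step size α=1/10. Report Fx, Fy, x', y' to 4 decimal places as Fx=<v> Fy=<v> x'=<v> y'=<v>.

Fx=6.0966 Fy=-24.0010 x'=6.6097 y'=1.5999

F_att = 3/2·(g−p) = 3/2·(4,-16) = (6.0000,-24.0000)
o1: d²=25 ≤ ρ²=63; F_rep = 5·(4,3)/25² = (0.0320,0.0240)
o2: d²=20 ≤ ρ²=63; F_rep = 5·(4,-2)/20² = (0.0500,-0.0250)
o3: d²=293 > ρ²=63 → inactive
o4: d²=49 ≤ ρ²=63; F_rep = 5·(7,0)/49² = (0.0146,0.0000)
F = F_att + ΣF_rep = (6.0966,-24.0010)
p' = p + 1/10·F = (6.6097,1.5999)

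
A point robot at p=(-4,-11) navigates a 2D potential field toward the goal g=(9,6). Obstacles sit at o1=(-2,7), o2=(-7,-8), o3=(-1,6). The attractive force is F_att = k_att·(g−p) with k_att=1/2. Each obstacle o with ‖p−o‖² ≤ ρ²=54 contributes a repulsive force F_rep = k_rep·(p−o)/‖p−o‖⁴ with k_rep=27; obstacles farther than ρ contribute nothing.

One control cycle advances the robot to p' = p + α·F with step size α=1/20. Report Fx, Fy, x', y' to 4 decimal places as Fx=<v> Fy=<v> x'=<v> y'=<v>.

Fx=6.7500 Fy=8.2500 x'=-3.6625 y'=-10.5875

F_att = 1/2·(g−p) = 1/2·(13,17) = (6.5000,8.5000)
o1: d²=328 > ρ²=54 → inactive
o2: d²=18 ≤ ρ²=54; F_rep = 27·(3,-3)/18² = (0.2500,-0.2500)
o3: d²=298 > ρ²=54 → inactive
F = F_att + ΣF_rep = (6.7500,8.2500)
p' = p + 1/20·F = (-3.6625,-10.5875)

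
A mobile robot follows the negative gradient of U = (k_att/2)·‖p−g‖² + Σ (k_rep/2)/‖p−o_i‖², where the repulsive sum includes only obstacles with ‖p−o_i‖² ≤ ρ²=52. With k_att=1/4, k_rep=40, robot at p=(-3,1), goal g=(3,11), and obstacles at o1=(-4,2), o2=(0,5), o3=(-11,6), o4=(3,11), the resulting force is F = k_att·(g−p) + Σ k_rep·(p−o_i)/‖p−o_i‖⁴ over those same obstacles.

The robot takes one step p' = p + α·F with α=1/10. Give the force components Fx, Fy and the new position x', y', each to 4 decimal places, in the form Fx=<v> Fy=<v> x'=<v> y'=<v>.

F_att = 1/4·(g−p) = 1/4·(6,10) = (1.5000,2.5000)
o1: d²=2 ≤ ρ²=52; F_rep = 40·(1,-1)/2² = (10.0000,-10.0000)
o2: d²=25 ≤ ρ²=52; F_rep = 40·(-3,-4)/25² = (-0.1920,-0.2560)
o3: d²=89 > ρ²=52 → inactive
o4: d²=136 > ρ²=52 → inactive
F = F_att + ΣF_rep = (11.3080,-7.7560)
p' = p + 1/10·F = (-1.8692,0.2244)

Fx=11.3080 Fy=-7.7560 x'=-1.8692 y'=0.2244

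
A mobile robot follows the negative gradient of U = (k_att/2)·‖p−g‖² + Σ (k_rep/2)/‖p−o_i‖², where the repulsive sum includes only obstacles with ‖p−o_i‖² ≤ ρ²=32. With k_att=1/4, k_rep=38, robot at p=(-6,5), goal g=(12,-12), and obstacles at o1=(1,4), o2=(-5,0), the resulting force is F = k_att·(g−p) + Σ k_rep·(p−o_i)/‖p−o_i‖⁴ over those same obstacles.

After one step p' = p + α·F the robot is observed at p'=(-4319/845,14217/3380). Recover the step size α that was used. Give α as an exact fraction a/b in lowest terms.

α = 1/5

F_att = 1/4·(g−p) = 1/4·(18,-17) = (4.5000,-4.2500)
o1: d²=50 > ρ²=32 → inactive
o2: d²=26 ≤ ρ²=32; F_rep = 38·(-1,5)/26² = (-0.0562,0.2811)
F = F_att + ΣF_rep = (4.4438,-3.9689)
Δp = p'−p = (0.8888,-0.7938); α = Δx/Fx = (751/845) / (751/169) = 1/5
check: Δy/Fy = (-2683/3380) / (-2683/676) = 1/5 ✓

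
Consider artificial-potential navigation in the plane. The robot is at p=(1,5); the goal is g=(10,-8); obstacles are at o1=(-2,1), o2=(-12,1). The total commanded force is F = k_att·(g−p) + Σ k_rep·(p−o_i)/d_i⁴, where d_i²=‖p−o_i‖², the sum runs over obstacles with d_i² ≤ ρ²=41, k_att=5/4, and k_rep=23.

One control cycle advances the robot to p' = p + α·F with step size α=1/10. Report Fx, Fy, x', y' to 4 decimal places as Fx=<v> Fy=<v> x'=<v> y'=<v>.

Fx=11.3604 Fy=-16.1028 x'=2.1360 y'=3.3897

F_att = 5/4·(g−p) = 5/4·(9,-13) = (11.2500,-16.2500)
o1: d²=25 ≤ ρ²=41; F_rep = 23·(3,4)/25² = (0.1104,0.1472)
o2: d²=185 > ρ²=41 → inactive
F = F_att + ΣF_rep = (11.3604,-16.1028)
p' = p + 1/10·F = (2.1360,3.3897)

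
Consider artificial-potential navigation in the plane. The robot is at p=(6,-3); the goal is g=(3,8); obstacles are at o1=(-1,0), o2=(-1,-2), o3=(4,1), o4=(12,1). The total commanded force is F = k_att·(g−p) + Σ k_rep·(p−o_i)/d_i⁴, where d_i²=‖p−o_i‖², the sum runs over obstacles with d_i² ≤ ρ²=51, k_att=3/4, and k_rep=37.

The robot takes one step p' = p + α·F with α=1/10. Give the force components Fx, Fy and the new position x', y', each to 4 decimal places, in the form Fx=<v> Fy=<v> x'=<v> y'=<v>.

Fx=-1.9614 Fy=7.8652 x'=5.8039 y'=-2.2135

F_att = 3/4·(g−p) = 3/4·(-3,11) = (-2.2500,8.2500)
o1: d²=58 > ρ²=51 → inactive
o2: d²=50 ≤ ρ²=51; F_rep = 37·(7,-1)/50² = (0.1036,-0.0148)
o3: d²=20 ≤ ρ²=51; F_rep = 37·(2,-4)/20² = (0.1850,-0.3700)
o4: d²=52 > ρ²=51 → inactive
F = F_att + ΣF_rep = (-1.9614,7.8652)
p' = p + 1/10·F = (5.8039,-2.2135)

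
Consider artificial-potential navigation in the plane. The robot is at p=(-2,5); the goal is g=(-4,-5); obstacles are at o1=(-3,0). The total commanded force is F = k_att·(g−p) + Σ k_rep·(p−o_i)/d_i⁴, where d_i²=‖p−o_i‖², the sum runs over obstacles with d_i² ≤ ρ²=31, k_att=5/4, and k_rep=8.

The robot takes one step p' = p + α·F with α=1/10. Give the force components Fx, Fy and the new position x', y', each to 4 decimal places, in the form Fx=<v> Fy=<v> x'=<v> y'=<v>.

F_att = 5/4·(g−p) = 5/4·(-2,-10) = (-2.5000,-12.5000)
o1: d²=26 ≤ ρ²=31; F_rep = 8·(1,5)/26² = (0.0118,0.0592)
F = F_att + ΣF_rep = (-2.4882,-12.4408)
p' = p + 1/10·F = (-2.2488,3.7559)

Fx=-2.4882 Fy=-12.4408 x'=-2.2488 y'=3.7559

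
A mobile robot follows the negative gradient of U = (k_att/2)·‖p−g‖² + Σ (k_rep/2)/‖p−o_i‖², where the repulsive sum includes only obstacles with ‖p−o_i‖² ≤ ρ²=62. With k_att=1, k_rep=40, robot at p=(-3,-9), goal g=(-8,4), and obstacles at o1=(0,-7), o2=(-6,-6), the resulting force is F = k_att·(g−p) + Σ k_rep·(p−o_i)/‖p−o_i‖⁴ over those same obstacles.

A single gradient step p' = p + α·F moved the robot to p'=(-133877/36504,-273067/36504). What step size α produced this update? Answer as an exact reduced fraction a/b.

F_att = 1·(g−p) = 1·(-5,13) = (-5.0000,13.0000)
o1: d²=13 ≤ ρ²=62; F_rep = 40·(-3,-2)/13² = (-0.7101,-0.4734)
o2: d²=18 ≤ ρ²=62; F_rep = 40·(3,-3)/18² = (0.3704,-0.3704)
F = F_att + ΣF_rep = (-5.3397,12.1563)
Δp = p'−p = (-0.6675,1.5195); α = Δx/Fx = (-24365/36504) / (-24365/4563) = 1/8
check: Δy/Fy = (55469/36504) / (55469/4563) = 1/8 ✓

α = 1/8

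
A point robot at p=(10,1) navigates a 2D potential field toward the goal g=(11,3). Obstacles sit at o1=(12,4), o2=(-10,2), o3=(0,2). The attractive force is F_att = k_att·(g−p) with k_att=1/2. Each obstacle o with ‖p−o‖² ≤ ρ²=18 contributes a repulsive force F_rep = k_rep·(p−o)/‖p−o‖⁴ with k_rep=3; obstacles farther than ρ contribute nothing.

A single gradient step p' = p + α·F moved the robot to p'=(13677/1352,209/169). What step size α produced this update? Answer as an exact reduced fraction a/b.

α = 1/4

F_att = 1/2·(g−p) = 1/2·(1,2) = (0.5000,1.0000)
o1: d²=13 ≤ ρ²=18; F_rep = 3·(-2,-3)/13² = (-0.0355,-0.0533)
o2: d²=401 > ρ²=18 → inactive
o3: d²=101 > ρ²=18 → inactive
F = F_att + ΣF_rep = (0.4645,0.9467)
Δp = p'−p = (0.1161,0.2367); α = Δx/Fx = (157/1352) / (157/338) = 1/4
check: Δy/Fy = (40/169) / (160/169) = 1/4 ✓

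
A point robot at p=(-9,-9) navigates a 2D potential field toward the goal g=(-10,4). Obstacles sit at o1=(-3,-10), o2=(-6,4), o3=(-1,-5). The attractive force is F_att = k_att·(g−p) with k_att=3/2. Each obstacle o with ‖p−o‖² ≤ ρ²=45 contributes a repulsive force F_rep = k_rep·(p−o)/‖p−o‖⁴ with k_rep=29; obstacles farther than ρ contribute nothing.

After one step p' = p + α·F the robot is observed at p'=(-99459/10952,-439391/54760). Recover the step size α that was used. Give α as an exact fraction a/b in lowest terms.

F_att = 3/2·(g−p) = 3/2·(-1,13) = (-1.5000,19.5000)
o1: d²=37 ≤ ρ²=45; F_rep = 29·(-6,1)/37² = (-0.1271,0.0212)
o2: d²=178 > ρ²=45 → inactive
o3: d²=80 > ρ²=45 → inactive
F = F_att + ΣF_rep = (-1.6271,19.5212)
Δp = p'−p = (-0.0814,0.9761); α = Δx/Fx = (-891/10952) / (-4455/2738) = 1/20
check: Δy/Fy = (53449/54760) / (53449/2738) = 1/20 ✓

α = 1/20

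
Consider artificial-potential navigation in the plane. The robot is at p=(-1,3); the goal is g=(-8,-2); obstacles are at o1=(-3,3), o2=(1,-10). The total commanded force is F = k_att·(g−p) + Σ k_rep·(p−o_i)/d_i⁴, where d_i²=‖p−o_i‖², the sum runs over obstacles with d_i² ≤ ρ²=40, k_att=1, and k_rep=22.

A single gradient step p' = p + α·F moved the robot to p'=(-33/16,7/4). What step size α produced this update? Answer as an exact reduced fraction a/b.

α = 1/4

F_att = 1·(g−p) = 1·(-7,-5) = (-7.0000,-5.0000)
o1: d²=4 ≤ ρ²=40; F_rep = 22·(2,0)/4² = (2.7500,0.0000)
o2: d²=173 > ρ²=40 → inactive
F = F_att + ΣF_rep = (-4.2500,-5.0000)
Δp = p'−p = (-1.0625,-1.2500); α = Δx/Fx = (-17/16) / (-17/4) = 1/4
check: Δy/Fy = (-5/4) / (-5) = 1/4 ✓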